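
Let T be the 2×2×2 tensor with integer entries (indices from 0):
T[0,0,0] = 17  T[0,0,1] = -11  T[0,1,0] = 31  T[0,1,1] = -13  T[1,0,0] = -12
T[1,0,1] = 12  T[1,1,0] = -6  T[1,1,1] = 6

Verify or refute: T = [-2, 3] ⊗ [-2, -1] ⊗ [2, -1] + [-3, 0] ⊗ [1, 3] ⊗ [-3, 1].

Reconstruct entry (0,0,1) from the claimed factors: Σₗ aₗ[0]bₗ[0]cₗ[1] = (-2)·(-2)·(-1) + (-3)·(1)·(1) = -7, but T[0,0,1] = -11. The claim is false.

No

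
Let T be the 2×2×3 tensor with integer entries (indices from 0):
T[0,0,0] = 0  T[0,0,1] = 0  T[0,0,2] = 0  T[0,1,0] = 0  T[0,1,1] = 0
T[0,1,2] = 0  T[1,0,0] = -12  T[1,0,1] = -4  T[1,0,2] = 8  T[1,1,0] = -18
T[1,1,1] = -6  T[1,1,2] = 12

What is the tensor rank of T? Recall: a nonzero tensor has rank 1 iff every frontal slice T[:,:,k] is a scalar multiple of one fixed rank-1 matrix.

1

Lower bound: T ≠ 0 (e.g. T[1,0,0] = -12), so rank(T) ≥ 1.
Upper bound: if T = a (x) b (x) c then every fibre of T is a multiple of the corresponding factor, so read the factors off the fibres through the nonzero entry T[1,0,0] = -12.
The mode-1 fibre T[:,0,0] = [0, -12] gives a = (0, 1) (primitive direction); the mode-2 fibre T[1,:,0] = [-12, -18] gives b = (2, 3); then c[k] = T[1,0,k] / (a[1]·b[0]) = [-12, -4, 8] / 2 = (-6, -2, 4).
Expanding (0, 1) (x) (2, 3) (x) (-6, -2, 4) reproduces all 12 entries of T, so T = (0, 1) (x) (2, 3) (x) (-6, -2, 4) and rank(T) ≤ 1.
These bounds meet, so rank(T) = 1.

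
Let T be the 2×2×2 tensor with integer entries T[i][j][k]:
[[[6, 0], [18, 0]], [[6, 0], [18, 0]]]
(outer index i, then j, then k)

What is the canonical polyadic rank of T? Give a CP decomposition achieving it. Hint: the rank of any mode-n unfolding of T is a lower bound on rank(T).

rank(T) = 1

Lower bound: T ≠ 0 (e.g. T[0,0,0] = 6), so rank(T) ≥ 1.
Upper bound: if T = a ⊗ b ⊗ c then every fibre of T is a multiple of the corresponding factor, so read the factors off the fibres through the nonzero entry T[0,0,0] = 6.
The mode-1 fibre T[:,0,0] = [6, 6] gives a = (1, 1) (primitive direction); the mode-2 fibre T[0,:,0] = [6, 18] gives b = (1, 3); then c[k] = T[0,0,k] / (a[0]·b[0]) = [6, 0] / 1 = (6, 0).
Expanding (1, 1) ⊗ (1, 3) ⊗ (6, 0) reproduces all 8 entries of T, so T = (1, 1) ⊗ (1, 3) ⊗ (6, 0) and rank(T) ≤ 1.
These bounds meet, so rank(T) = 1.
Check entry T[1,0,0] = 6: (1)·(1)·(6) = 6.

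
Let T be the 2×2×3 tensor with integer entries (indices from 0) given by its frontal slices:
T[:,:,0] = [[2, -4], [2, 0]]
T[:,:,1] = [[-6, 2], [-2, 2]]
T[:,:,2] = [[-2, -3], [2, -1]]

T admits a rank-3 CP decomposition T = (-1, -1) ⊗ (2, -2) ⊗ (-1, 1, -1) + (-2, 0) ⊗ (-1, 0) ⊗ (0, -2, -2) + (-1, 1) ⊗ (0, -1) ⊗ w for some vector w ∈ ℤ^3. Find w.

w = (-2, 0, -1)

Subtract the known terms from T to get the rank-1 residual R = (-1, 1) ⊗ (0, -1) ⊗ w, so R[i,j,k] = a[i]·b[j]·w[k]. Pick indices with nonzero a[0]·b[1] = (-1)·(-1) = 1. Only the fibre through (0,1,·) is needed: R[0,1,:] = T[0,1,:] − Σₗ aₗ[0]bₗ[1]cₗ = [-4, 2, -3] − (-1)·(-2)·(-1, 1, -1) − (-2)·(0)·(0, -2, -2) = [-2, 0, -1]. Then w[k] = R[0,1,k] / 1 for each k, giving w = [-2, 0, -1] / 1 = (-2, 0, -1).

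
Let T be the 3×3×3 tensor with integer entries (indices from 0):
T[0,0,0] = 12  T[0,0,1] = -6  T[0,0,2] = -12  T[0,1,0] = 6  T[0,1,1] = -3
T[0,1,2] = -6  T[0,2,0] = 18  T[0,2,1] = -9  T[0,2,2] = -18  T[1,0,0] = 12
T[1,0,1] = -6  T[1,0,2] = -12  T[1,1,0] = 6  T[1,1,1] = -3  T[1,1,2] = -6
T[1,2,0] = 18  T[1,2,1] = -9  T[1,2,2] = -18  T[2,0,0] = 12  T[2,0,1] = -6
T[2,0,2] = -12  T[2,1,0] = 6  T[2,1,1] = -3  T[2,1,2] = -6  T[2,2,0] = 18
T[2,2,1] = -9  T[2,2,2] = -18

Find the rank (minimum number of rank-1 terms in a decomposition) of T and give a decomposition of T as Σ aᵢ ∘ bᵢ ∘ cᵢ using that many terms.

Lower bound: T ≠ 0 (e.g. T[0,0,0] = 12), so rank(T) ≥ 1.
Upper bound: if T = a ∘ b ∘ c then every fibre of T is a multiple of the corresponding factor, so read the factors off the fibres through the nonzero entry T[0,0,0] = 12.
The mode-1 fibre T[:,0,0] = [12, 12, 12] gives a = [1, 1, 1] (primitive direction); the mode-2 fibre T[0,:,0] = [12, 6, 18] gives b = [2, 1, 3]; then c[k] = T[0,0,k] / (a[0]·b[0]) = [12, -6, -12] / 2 = [6, -3, -6].
Expanding [1, 1, 1] ∘ [2, 1, 3] ∘ [6, -3, -6] reproduces all 27 entries of T, so T = [1, 1, 1] ∘ [2, 1, 3] ∘ [6, -3, -6] and rank(T) ≤ 1.
These bounds meet, so rank(T) = 1.
Check entry T[2,0,2] = -12: (1)·(2)·(-6) = -12.

rank(T) = 1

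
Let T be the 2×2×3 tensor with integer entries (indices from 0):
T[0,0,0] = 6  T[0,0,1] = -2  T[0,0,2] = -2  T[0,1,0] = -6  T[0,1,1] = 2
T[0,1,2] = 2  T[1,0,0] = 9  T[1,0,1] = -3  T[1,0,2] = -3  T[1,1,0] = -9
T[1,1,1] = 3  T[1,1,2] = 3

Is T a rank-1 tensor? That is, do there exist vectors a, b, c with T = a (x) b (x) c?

The mode-1 fibre T[:,0,0] = [6, 9] gives a = (2, 3) (primitive direction); the mode-2 fibre T[0,:,0] = [6, -6] gives b = (1, -1); then c[k] = T[0,0,k] / (a[0]·b[0]) = [6, -2, -2] / 2 = (3, -1, -1).
Expanding (2, 3) (x) (1, -1) (x) (3, -1, -1) reproduces all 12 entries of T, so T = (2, 3) (x) (1, -1) (x) (3, -1, -1) and rank(T) ≤ 1.
Equivalently every frontal slice T[:,:,k] is c[k] times the rank-1 matrix (2, 3) (x) (1, -1). So T has rank 1 (it is nonzero).

Yes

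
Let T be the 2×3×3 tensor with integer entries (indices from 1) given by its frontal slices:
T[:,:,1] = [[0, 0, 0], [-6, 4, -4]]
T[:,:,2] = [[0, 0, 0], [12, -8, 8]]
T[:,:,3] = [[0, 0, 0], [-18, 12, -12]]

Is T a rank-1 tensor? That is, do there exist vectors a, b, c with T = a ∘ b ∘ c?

Yes

If T = a ∘ b ∘ c then every fibre of T is a multiple of the corresponding factor, so read the factors off the fibres through the nonzero entry T[2,1,1] = -6.
The mode-1 fibre T[:,1,1] = [0, -6] gives a = [0, 1] (primitive direction); the mode-2 fibre T[2,:,1] = [-6, 4, -4] gives b = [3, -2, 2]; then c[k] = T[2,1,k] / (a[2]·b[1]) = [-6, 12, -18] / 3 = [-2, 4, -6].
Expanding [0, 1] ∘ [3, -2, 2] ∘ [-2, 4, -6] reproduces all 18 entries of T, so T = [0, 1] ∘ [3, -2, 2] ∘ [-2, 4, -6] and rank(T) ≤ 1.
Equivalently every frontal slice T[:,:,k] is c[k] times the rank-1 matrix [0, 1] ∘ [3, -2, 2]. So T has rank 1 (it is nonzero).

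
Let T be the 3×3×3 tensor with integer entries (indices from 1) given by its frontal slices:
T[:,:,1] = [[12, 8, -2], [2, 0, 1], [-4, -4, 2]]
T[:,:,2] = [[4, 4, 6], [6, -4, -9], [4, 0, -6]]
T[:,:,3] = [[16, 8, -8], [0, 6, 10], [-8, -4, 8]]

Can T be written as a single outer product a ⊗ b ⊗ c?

No

The mode-1 unfolding of T (rows indexed by i, columns by (j,k) = (1,1), (1,2), (1,3), (2,1), (2,2), (2,3), (3,1), (3,2), (3,3)) is [[12, 4, 16, 8, 4, 8, -2, 6, -8], [2, 6, 0, 0, -4, 6, 1, -9, 10], [-4, 4, -8, -4, 0, -4, 2, -6, 8]].
There the 3×3 minor on rows i ∈ {1, 2, 3}, columns (j,k) ∈ {(1,1), (1,2), (2,2)} is det [[12, 4, 4], [2, 6, -4], [-4, 4, 0]] = 384 ≠ 0, so this unfolding has rank ≥ 3; CP rank is at least every unfolding rank, so rank(T) ≥ 3.
In particular rank(T) ≥ 3 > 1, so T is not rank-1.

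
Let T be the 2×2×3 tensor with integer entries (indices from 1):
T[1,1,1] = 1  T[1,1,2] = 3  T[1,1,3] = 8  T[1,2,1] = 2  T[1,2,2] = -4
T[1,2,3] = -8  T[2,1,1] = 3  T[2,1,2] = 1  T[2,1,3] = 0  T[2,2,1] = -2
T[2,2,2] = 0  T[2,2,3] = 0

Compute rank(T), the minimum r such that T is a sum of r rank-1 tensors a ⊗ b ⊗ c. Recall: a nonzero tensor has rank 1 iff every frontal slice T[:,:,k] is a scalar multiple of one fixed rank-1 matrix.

3

Lower bound: the mode-3 unfolding of T (rows indexed by k, columns by (i,j) = (1,1), (1,2), (2,1), (2,2)) is [[1, 2, 3, -2], [3, -4, 1, 0], [8, -8, 0, 0]].
There the 3×3 minor on rows k ∈ {1, 2, 3}, columns (i,j) ∈ {(1,1), (1,2), (2,1)} is det [[1, 2, 3], [3, -4, 1], [8, -8, 0]] = 48 ≠ 0, so this unfolding has rank ≥ 3; CP rank is at least every unfolding rank, so rank(T) ≥ 3. (This is only a lower bound: in general the CP rank may exceed every unfolding rank, so we still need to exhibit 3 rank-1 terms summing to T.)
Upper bound: T is a sum of 3 rank-1 terms, T = [1, -1] ⊗ [1, 0] ⊗ [1, -1, 0] + [1, 0] ⊗ [1, -1] ⊗ [-4, 4, 8] + [1, 1] ⊗ [2, -1] ⊗ [2, 0, 0] (one valid choice — decompositions are not unique — normalised so each a, b is primitive with positive first nonzero entry; check it by expanding all entries), so rank(T) ≤ 3.
These bounds meet, so rank(T) = 3.
Check entry T[1,1,2] = 3: (1)·(1)·(-1) + (1)·(1)·(4) + (1)·(2)·(0) = 3.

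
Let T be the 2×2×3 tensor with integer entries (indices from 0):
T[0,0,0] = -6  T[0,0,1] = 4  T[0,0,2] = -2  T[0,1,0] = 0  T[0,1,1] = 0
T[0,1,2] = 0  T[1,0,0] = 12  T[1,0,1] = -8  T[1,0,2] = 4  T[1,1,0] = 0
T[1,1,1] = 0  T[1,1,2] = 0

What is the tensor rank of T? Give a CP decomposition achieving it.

rank(T) = 1

Lower bound: T ≠ 0 (e.g. T[0,0,0] = -6), so rank(T) ≥ 1.
Upper bound: the mode-1 fibre T[:,0,0] = [-6, 12] gives a = [1, -2] (primitive direction); the mode-2 fibre T[0,:,0] = [-6, 0] gives b = [1, 0]; then c[k] = T[0,0,k] / (a[0]·b[0]) = [-6, 4, -2] / 1 = [-6, 4, -2].
Expanding [1, -2] ⊗ [1, 0] ⊗ [-6, 4, -2] reproduces all 12 entries of T, so T = [1, -2] ⊗ [1, 0] ⊗ [-6, 4, -2] and rank(T) ≤ 1.
These bounds meet, so rank(T) = 1.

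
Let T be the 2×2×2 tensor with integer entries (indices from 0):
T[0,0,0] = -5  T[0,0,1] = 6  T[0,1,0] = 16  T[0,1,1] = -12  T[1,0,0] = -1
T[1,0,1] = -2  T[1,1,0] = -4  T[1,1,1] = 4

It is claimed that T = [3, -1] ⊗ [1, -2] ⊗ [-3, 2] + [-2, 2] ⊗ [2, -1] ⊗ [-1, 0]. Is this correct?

Yes

Reconstruct entrywise from the claimed factors. For example, T[0,0,1] = 6 and Σₗ aₗ[0]bₗ[0]cₗ[1] = (3)·(1)·(2) + (-2)·(2)·(0) = 6; checking all 8 entries, every one matches. The claim holds.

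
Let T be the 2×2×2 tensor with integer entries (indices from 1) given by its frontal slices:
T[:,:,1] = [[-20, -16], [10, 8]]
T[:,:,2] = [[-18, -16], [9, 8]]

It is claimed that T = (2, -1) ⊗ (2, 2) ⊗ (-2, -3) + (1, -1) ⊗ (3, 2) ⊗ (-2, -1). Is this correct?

No

Reconstruct entry (1,1,1) from the claimed factors: Σₗ aₗ[1]bₗ[1]cₗ[1] = (2)·(2)·(-2) + (1)·(3)·(-2) = -14, but T[1,1,1] = -20. The claim is false.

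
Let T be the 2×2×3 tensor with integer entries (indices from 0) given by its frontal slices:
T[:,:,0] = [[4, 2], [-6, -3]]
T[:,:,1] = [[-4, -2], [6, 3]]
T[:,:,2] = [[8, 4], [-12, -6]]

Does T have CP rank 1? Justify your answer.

Yes

If T = a (x) b (x) c then every fibre of T is a multiple of the corresponding factor, so read the factors off the fibres through the nonzero entry T[0,0,0] = 4.
The mode-1 fibre T[:,0,0] = [4, -6] gives a = [2, -3] (primitive direction); the mode-2 fibre T[0,:,0] = [4, 2] gives b = [2, 1]; then c[k] = T[0,0,k] / (a[0]·b[0]) = [4, -4, 8] / 4 = [1, -1, 2].
Expanding [2, -3] (x) [2, 1] (x) [1, -1, 2] reproduces all 12 entries of T, so T = [2, -3] (x) [2, 1] (x) [1, -1, 2] and rank(T) ≤ 1.
Equivalently every frontal slice T[:,:,k] is c[k] times the rank-1 matrix [2, -3] (x) [2, 1]. So T has rank 1 (it is nonzero).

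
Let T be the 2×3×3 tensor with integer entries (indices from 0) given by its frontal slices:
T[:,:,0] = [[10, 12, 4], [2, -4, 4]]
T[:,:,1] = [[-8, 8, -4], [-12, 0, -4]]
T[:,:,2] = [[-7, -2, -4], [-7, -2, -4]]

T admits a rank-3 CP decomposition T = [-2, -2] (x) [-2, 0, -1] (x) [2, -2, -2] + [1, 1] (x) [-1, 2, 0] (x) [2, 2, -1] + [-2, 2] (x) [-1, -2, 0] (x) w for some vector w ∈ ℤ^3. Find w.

w = [2, 1, 0]

Subtract the known terms from T to get the rank-1 residual R = [-2, 2] (x) [-1, -2, 0] (x) w, so R[i,j,k] = a[i]·b[j]·w[k]. Pick indices with nonzero a[0]·b[0] = (-2)·(-1) = 2. Only the fibre through (0,0,·) is needed: R[0,0,:] = T[0,0,:] − Σₗ aₗ[0]bₗ[0]cₗ = [10, -8, -7] − (-2)·(-2)·[2, -2, -2] − (1)·(-1)·[2, 2, -1] = [4, 2, 0]. Then w[k] = R[0,0,k] / 2 for each k, giving w = [4, 2, 0] / 2 = [2, 1, 0].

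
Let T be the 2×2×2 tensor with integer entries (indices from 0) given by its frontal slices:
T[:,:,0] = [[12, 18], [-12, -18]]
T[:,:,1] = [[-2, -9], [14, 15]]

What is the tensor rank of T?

2

Lower bound: in the mode-3 unfolding of T (rows indexed by k, columns by (i,j)) the 2×2 minor on rows k ∈ {0, 1}, columns (i,j) ∈ {(0,0), (0,1)} is det [[12, 18], [-2, -9]] = -72 ≠ 0, so that unfolding has rank ≥ 2 and hence rank(T) ≥ 2 (CP rank is at least every unfolding rank, though it can be larger).
Upper bound: with S_k = T[:,:,k], the two rank-1 terms a₁b₁ᵀ, a₂b₂ᵀ are the rank-1 members of the pencil x·S₀ + y·S₁.
det(x·S₀ + y·S₁) is −144·xy + 96·y² = (-48)·(3·x − 2·y)(y), vanishing at (x:y) = (2:3) and (1:0).
M₁ = 2·S₀ + 3·S₁ = [[18, 9], [18, 9]] = 9·[1, 1][2, 1]ᵀ and M₂ = S₀ = [[12, 18], [-12, -18]] = 6·[1, -1][2, 3]ᵀ, so take a₁ = [1, 1], b₁ = [2, 1], a₂ = [1, -1], b₂ = [2, 3].
Each slice is an integer combination of E₁ = a₁b₁ᵀ and E₂ = a₂b₂ᵀ: S₀ = 6·E₂, S₁ = 3·E₁ − 4·E₂; reading off coefficients, c₁ = [0, 3] and c₂ = [6, -4].
Hence T = [1, 1] ∘ [2, 1] ∘ [0, 3] + [1, -1] ∘ [2, 3] ∘ [6, -4], so rank(T) ≤ 2.
These bounds meet, so rank(T) = 2.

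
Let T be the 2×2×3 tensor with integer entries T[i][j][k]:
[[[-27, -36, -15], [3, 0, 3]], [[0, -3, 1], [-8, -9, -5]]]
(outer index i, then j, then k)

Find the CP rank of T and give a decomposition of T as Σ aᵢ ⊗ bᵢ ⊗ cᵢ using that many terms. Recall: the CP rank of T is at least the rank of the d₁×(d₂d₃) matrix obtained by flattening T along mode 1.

rank(T) = 2

Lower bound: the mode-2 unfolding of T (rows indexed by j, columns by (i,k) = (0,0), (0,1), (0,2), (1,0), (1,1), (1,2)) is [[-27, -36, -15, 0, -3, 1], [3, 0, 3, -8, -9, -5]].
There the 2×2 minor on rows j ∈ {0, 1}, columns (i,k) ∈ {(0,0), (0,1)} is det [[-27, -36], [3, 0]] = 108 ≠ 0, so this unfolding has rank ≥ 2; CP rank is at least every unfolding rank, so rank(T) ≥ 2. (Flattening ranks never certify an upper bound on CP rank; for that we must actually write T with 2 rank-1 terms.)
Upper bound — finding two terms. Write S_k = T[:,:,k] for the frontal slices: S₀ = [[-27, 3], [0, -8]], S₁ = [[-36, 0], [-3, -9]], S₂ = [[-15, 3], [1, -5]].
If T = a₁ ⊗ b₁ ⊗ c₁ + a₂ ⊗ b₂ ⊗ c₂ then each S_k = c₁[k]·a₁b₁ᵀ + c₂[k]·a₂b₂ᵀ. S₀ and S₁ are linearly independent, so a₁b₁ᵀ and a₂b₂ᵀ must span the same plane of matrices: they are the rank-1 matrices of the form x·S₀ + y·S₁.
det(x·S₀ + y·S₁) is 216·x² + 540·xy + 324·y² = 108·(2·x + 3·y)(x + y), vanishing at (x:y) = (3:-2) and (1:-1).
M₁ = 3·S₀ − 2·S₁ = [[-9, 9], [6, -6]] = (-3)·[3, -2][1, -1]ᵀ and M₂ = S₀ − S₁ = [[9, 3], [3, 1]] = [3, 1][3, 1]ᵀ, so take a₁ = [3, -2], b₁ = [1, -1], a₂ = [3, 1], b₂ = [3, 1].
Each slice is an integer combination of E₁ = a₁b₁ᵀ and E₂ = a₂b₂ᵀ: S₀ = −3·E₁ − 2·E₂, S₁ = −3·E₁ − 3·E₂, S₂ = −2·E₁ − E₂; reading off coefficients, c₁ = [-3, -3, -2] and c₂ = [-2, -3, -1].
Hence T = [3, -2] ⊗ [1, -1] ⊗ [-3, -3, -2] + [3, 1] ⊗ [3, 1] ⊗ [-2, -3, -1], so rank(T) ≤ 2.
These bounds meet, so rank(T) = 2.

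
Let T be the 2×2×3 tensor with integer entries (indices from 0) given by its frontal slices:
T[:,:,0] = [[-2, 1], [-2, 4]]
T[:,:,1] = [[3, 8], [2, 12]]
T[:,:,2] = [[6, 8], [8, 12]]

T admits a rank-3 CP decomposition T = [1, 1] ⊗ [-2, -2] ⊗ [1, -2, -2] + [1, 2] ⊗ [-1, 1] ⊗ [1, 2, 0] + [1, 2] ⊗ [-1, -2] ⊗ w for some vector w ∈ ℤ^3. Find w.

Subtract the known terms from T to get the rank-1 residual R = [1, 2] ⊗ [-1, -2] ⊗ w, so R[i,j,k] = a[i]·b[j]·w[k]. Pick indices with nonzero a[0]·b[0] = (1)·(-1) = -1. Only the fibre through (0,0,·) is needed: R[0,0,:] = T[0,0,:] − Σₗ aₗ[0]bₗ[0]cₗ = [-2, 3, 6] − (1)·(-2)·[1, -2, -2] − (1)·(-1)·[1, 2, 0] = [1, 1, 2]. Then w[k] = R[0,0,k] / -1 for each k, giving w = [1, 1, 2] / -1 = [-1, -1, -2].

w = [-1, -1, -2]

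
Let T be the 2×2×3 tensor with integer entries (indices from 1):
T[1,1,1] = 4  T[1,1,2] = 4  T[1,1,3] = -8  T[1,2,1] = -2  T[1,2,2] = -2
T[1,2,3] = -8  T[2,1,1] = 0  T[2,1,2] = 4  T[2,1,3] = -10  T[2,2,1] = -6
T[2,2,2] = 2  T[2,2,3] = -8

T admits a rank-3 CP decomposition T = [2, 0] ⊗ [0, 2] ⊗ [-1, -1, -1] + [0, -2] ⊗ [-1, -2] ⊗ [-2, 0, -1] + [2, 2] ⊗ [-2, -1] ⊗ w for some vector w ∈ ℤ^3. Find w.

w = [-1, -1, 2]

Subtract the known terms from T to get the rank-1 residual R = [2, 2] ⊗ [-2, -1] ⊗ w, so R[i,j,k] = a[i]·b[j]·w[k]. Pick indices with nonzero a[1]·b[1] = (2)·(-2) = -4. Only the fibre through (1,1,·) is needed: R[1,1,:] = T[1,1,:] − Σₗ aₗ[1]bₗ[1]cₗ = [4, 4, -8] − (2)·(0)·[-1, -1, -1] − (0)·(-1)·[-2, 0, -1] = [4, 4, -8]. Then w[k] = R[1,1,k] / -4 for each k, giving w = [4, 4, -8] / -4 = [-1, -1, 2].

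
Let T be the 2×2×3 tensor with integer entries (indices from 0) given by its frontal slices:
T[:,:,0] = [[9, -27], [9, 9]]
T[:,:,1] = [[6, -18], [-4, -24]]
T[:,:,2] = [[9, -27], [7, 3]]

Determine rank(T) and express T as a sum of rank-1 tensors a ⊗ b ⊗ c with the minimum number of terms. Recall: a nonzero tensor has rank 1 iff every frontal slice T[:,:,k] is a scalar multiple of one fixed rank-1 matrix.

Lower bound: the mode-2 unfolding of T (rows indexed by j, columns by (i,k) = (0,0), (0,1), (0,2), (1,0), (1,1), (1,2)) is [[9, 6, 9, 9, -4, 7], [-27, -18, -27, 9, -24, 3]].
There the 2×2 minor on rows j ∈ {0, 1}, columns (i,k) ∈ {(0,0), (1,0)} is det [[9, 9], [-27, 9]] = 324 ≠ 0, so this unfolding has rank ≥ 2; CP rank is at least every unfolding rank, so rank(T) ≥ 2. (Flattening ranks never certify an upper bound on CP rank; for that we must actually write T with 2 rank-1 terms.)
Upper bound — finding two terms. Write S_k = T[:,:,k] for the frontal slices: S₀ = [[9, -27], [9, 9]], S₁ = [[6, -18], [-4, -24]], S₂ = [[9, -27], [7, 3]].
If T = a₁ ⊗ b₁ ⊗ c₁ + a₂ ⊗ b₂ ⊗ c₂ then each S_k = c₁[k]·a₁b₁ᵀ + c₂[k]·a₂b₂ᵀ. S₀ and S₁ are linearly independent, so a₁b₁ᵀ and a₂b₂ᵀ must span the same plane of matrices: they are the rank-1 matrices of the form x·S₀ + y·S₁.
det(x·S₀ + y·S₁) is 324·x² − 108·xy − 216·y² = 108·(3·x + 2·y)(x − y), vanishing at (x:y) = (2:-3) and (1:1).
M₁ = 2·S₀ − 3·S₁ = [[0, 0], [30, 90]] = 30·[0, 1][1, 3]ᵀ and M₂ = S₀ + S₁ = [[15, -45], [5, -15]] = 5·[3, 1][1, -3]ᵀ, so take a₁ = [0, 1], b₁ = [1, 3], a₂ = [3, 1], b₂ = [1, -3].
Each slice is an integer combination of E₁ = a₁b₁ᵀ and E₂ = a₂b₂ᵀ: S₀ = 6·E₁ + 3·E₂, S₁ = −6·E₁ + 2·E₂, S₂ = 4·E₁ + 3·E₂; reading off coefficients, c₁ = [6, -6, 4] and c₂ = [3, 2, 3].
Hence T = [0, 1] ⊗ [1, 3] ⊗ [6, -6, 4] + [3, 1] ⊗ [1, -3] ⊗ [3, 2, 3], so rank(T) ≤ 2.
These bounds meet, so rank(T) = 2.

rank(T) = 2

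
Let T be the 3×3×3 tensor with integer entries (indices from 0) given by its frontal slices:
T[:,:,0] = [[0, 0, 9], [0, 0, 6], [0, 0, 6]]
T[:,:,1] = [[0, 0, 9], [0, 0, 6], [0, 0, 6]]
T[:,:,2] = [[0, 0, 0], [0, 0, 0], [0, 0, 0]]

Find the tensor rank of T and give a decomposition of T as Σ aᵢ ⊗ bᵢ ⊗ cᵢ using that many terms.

rank(T) = 1

Lower bound: T ≠ 0 (e.g. T[0,2,0] = 9), so rank(T) ≥ 1.
Upper bound: if T = a ⊗ b ⊗ c then every fibre of T is a multiple of the corresponding factor, so read the factors off the fibres through the nonzero entry T[0,2,0] = 9.
The mode-1 fibre T[:,2,0] = [9, 6, 6] gives a = (3, 2, 2) (primitive direction); the mode-2 fibre T[0,:,0] = [0, 0, 9] gives b = (0, 0, 1); then c[k] = T[0,2,k] / (a[0]·b[2]) = [9, 9, 0] / 3 = (3, 3, 0).
Expanding (3, 2, 2) ⊗ (0, 0, 1) ⊗ (3, 3, 0) reproduces all 27 entries of T, so T = (3, 2, 2) ⊗ (0, 0, 1) ⊗ (3, 3, 0) and rank(T) ≤ 1.
These bounds meet, so rank(T) = 1.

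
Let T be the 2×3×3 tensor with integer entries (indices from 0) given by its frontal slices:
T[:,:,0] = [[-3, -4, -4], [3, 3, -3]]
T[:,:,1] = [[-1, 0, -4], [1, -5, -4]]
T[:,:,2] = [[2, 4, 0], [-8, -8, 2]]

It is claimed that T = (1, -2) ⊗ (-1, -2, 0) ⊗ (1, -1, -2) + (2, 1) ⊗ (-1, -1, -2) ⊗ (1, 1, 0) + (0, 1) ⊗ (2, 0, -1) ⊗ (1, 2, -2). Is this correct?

Yes

Reconstruct entrywise from the claimed factors. For example, T[0,0,2] = 2 and Σₗ aₗ[0]bₗ[0]cₗ[2] = (1)·(-1)·(-2) + (2)·(-1)·(0) + (0)·(2)·(-2) = 2; checking all 18 entries, every one matches. The claim holds.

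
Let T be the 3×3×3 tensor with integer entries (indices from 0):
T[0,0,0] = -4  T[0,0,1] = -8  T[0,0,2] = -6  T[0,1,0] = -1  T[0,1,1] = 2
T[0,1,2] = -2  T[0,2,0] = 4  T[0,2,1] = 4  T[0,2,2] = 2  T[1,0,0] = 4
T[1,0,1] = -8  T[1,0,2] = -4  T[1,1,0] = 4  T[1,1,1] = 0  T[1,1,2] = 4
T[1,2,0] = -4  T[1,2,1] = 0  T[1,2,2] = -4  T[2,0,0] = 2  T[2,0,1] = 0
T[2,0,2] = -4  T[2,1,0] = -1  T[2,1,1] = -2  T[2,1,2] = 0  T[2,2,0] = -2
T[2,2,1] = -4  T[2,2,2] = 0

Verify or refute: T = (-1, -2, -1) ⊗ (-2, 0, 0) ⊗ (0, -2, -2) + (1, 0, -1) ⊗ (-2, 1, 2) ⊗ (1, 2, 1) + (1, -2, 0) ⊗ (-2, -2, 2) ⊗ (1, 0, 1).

Reconstruct entry (0,0,2) from the claimed factors: Σₗ aₗ[0]bₗ[0]cₗ[2] = (-1)·(-2)·(-2) + (1)·(-2)·(1) + (1)·(-2)·(1) = -8, but T[0,0,2] = -6. The claim is false.

No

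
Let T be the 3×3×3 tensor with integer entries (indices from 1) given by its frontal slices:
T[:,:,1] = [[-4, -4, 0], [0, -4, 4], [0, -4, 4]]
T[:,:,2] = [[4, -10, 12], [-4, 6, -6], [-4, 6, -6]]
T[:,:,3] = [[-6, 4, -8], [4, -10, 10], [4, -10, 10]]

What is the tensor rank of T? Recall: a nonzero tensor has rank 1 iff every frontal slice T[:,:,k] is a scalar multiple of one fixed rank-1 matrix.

Lower bound: the mode-3 unfolding of T (rows indexed by k, columns by (i,j) = (1,1), (1,2), (1,3), (2,1), (2,2), (2,3), (3,1), (3,2), (3,3)) is [[-4, -4, 0, 0, -4, 4, 0, -4, 4], [4, -10, 12, -4, 6, -6, -4, 6, -6], [-6, 4, -8, 4, -10, 10, 4, -10, 10]].
There the 3×3 minor on rows k ∈ {1, 2, 3}, columns (i,j) ∈ {(1,1), (1,2), (1,3)} is det [[-4, -4, 0], [4, -10, 12], [-6, 4, -8]] = 32 ≠ 0, so this unfolding has rank ≥ 3; CP rank is at least every unfolding rank, so rank(T) ≥ 3. (Unfolding ranks only ever bound the CP rank from below — rank(T) can be strictly larger than all of them — so the matching upper bound has to come from an explicit 3-term decomposition.)
Upper bound: T is a sum of 3 rank-1 terms, T = (1, -2, -2) ⊗ (1, -2, 2) ⊗ (0, 2, -2) + (1, 0, 0) ⊗ (1, -1, 2) ⊗ (-4, 2, -4) + (2, 1, 1) ⊗ (0, 1, -1) ⊗ (-4, -2, -2) (written with every a and b primitive with positive leading entry and the scale carried by c; CP decompositions are not unique, and this one is verified by expanding entrywise), so rank(T) ≤ 3.
These bounds meet, so rank(T) = 3.

3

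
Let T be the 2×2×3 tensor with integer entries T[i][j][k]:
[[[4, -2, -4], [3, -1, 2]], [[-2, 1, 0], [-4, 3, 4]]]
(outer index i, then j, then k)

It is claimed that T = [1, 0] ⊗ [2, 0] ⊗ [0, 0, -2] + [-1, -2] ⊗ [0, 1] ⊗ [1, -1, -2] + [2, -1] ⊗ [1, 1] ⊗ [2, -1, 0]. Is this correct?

Reconstruct entrywise from the claimed factors. For example, T[0,0,1] = -2 and Σₗ aₗ[0]bₗ[0]cₗ[1] = (1)·(2)·(0) + (-1)·(0)·(-1) + (2)·(1)·(-1) = -2; checking all 12 entries, every one matches. The claim holds.

Yes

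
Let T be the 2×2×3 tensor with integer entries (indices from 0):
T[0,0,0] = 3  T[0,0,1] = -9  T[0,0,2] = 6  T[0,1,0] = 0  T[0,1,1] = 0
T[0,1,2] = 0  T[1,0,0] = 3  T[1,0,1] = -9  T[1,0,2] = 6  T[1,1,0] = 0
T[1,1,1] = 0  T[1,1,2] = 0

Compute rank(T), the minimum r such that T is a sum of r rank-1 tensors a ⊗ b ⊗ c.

Lower bound: T ≠ 0 (e.g. T[0,0,0] = 3), so rank(T) ≥ 1.
Upper bound: if T = a ⊗ b ⊗ c then every fibre of T is a multiple of the corresponding factor, so read the factors off the fibres through the nonzero entry T[0,0,0] = 3.
The mode-1 fibre T[:,0,0] = [3, 3] gives a = [1, 1] (primitive direction); the mode-2 fibre T[0,:,0] = [3, 0] gives b = [1, 0]; then c[k] = T[0,0,k] / (a[0]·b[0]) = [3, -9, 6] / 1 = [3, -9, 6].
Expanding [1, 1] ⊗ [1, 0] ⊗ [3, -9, 6] reproduces all 12 entries of T, so T = [1, 1] ⊗ [1, 0] ⊗ [3, -9, 6] and rank(T) ≤ 1.
These bounds meet, so rank(T) = 1.

1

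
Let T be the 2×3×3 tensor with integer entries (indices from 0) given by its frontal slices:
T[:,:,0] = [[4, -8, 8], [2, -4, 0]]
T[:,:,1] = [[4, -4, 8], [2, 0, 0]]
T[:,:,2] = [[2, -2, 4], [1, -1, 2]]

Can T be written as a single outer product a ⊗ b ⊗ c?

The mode-3 unfolding of T (rows indexed by k, columns by (i,j) = (0,0), (0,1), (0,2), (1,0), (1,1), (1,2)) is [[4, -8, 8, 2, -4, 0], [4, -4, 8, 2, 0, 0], [2, -2, 4, 1, -1, 2]].
There the 3×3 minor on rows k ∈ {0, 1, 2}, columns (i,j) ∈ {(0,0), (0,1), (1,1)} is det [[4, -8, -4], [4, -4, 0], [2, -2, -1]] = -16 ≠ 0, so this unfolding has rank ≥ 3; CP rank is at least every unfolding rank, so rank(T) ≥ 3.
In particular rank(T) ≥ 3 > 1, so T is not rank-1.

No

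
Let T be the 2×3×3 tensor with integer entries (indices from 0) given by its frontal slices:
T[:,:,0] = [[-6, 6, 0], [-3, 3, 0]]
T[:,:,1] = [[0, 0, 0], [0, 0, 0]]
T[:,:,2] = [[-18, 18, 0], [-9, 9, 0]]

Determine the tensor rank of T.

Lower bound: T ≠ 0 (e.g. T[0,0,0] = -6), so rank(T) ≥ 1.
Upper bound: the mode-1 fibre T[:,0,0] = [-6, -3] gives a = [2, 1] (primitive direction); the mode-2 fibre T[0,:,0] = [-6, 6, 0] gives b = [1, -1, 0]; then c[k] = T[0,0,k] / (a[0]·b[0]) = [-6, 0, -18] / 2 = [-3, 0, -9].
Expanding [2, 1] ∘ [1, -1, 0] ∘ [-3, 0, -9] reproduces all 18 entries of T, so T = [2, 1] ∘ [1, -1, 0] ∘ [-3, 0, -9] and rank(T) ≤ 1.
These bounds meet, so rank(T) = 1.

1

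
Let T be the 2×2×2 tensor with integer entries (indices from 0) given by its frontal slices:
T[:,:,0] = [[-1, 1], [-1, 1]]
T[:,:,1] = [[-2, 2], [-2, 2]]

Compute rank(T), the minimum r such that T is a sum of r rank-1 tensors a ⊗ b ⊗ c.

1

Lower bound: T ≠ 0 (e.g. T[0,0,0] = -1), so rank(T) ≥ 1.
Upper bound: if T = a ⊗ b ⊗ c then every fibre of T is a multiple of the corresponding factor, so read the factors off the fibres through the nonzero entry T[0,0,0] = -1.
The mode-1 fibre T[:,0,0] = [-1, -1] gives a = [1, 1] (primitive direction); the mode-2 fibre T[0,:,0] = [-1, 1] gives b = [1, -1]; then c[k] = T[0,0,k] / (a[0]·b[0]) = [-1, -2] / 1 = [-1, -2].
Expanding [1, 1] ⊗ [1, -1] ⊗ [-1, -2] reproduces all 8 entries of T, so T = [1, 1] ⊗ [1, -1] ⊗ [-1, -2] and rank(T) ≤ 1.
These bounds meet, so rank(T) = 1.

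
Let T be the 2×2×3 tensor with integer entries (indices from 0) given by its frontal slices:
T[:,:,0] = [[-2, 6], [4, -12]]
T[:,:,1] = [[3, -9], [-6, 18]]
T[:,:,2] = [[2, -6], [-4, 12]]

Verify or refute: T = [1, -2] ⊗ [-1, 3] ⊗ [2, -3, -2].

Yes

Reconstruct entrywise from the claimed factors. For example, T[0,0,2] = 2 and Σₗ aₗ[0]bₗ[0]cₗ[2] = (1)·(-1)·(-2) = 2; checking all 12 entries, every one matches. The claim holds.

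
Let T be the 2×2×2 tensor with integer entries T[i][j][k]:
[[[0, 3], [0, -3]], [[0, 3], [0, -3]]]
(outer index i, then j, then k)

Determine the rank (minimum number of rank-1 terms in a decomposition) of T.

1

Lower bound: T ≠ 0 (e.g. T[0,0,1] = 3), so rank(T) ≥ 1.
Upper bound: if T = a ⊗ b ⊗ c then every fibre of T is a multiple of the corresponding factor, so read the factors off the fibres through the nonzero entry T[0,0,1] = 3.
The mode-1 fibre T[:,0,1] = [3, 3] gives a = (1, 1) (primitive direction); the mode-2 fibre T[0,:,1] = [3, -3] gives b = (1, -1); then c[k] = T[0,0,k] / (a[0]·b[0]) = [0, 3] / 1 = (0, 3).
Expanding (1, 1) ⊗ (1, -1) ⊗ (0, 3) reproduces all 8 entries of T, so T = (1, 1) ⊗ (1, -1) ⊗ (0, 3) and rank(T) ≤ 1.
These bounds meet, so rank(T) = 1.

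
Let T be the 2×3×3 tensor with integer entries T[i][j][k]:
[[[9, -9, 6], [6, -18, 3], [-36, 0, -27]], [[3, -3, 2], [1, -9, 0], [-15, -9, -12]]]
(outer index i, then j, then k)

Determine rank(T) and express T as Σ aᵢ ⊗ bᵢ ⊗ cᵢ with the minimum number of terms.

rank(T) = 2

Lower bound: the mode-3 unfolding of T (rows indexed by k, columns by (i,j) = (0,0), (0,1), (0,2), (1,0), (1,1), (1,2)) is [[9, 6, -36, 3, 1, -15], [-9, -18, 0, -3, -9, -9], [6, 3, -27, 2, 0, -12]].
There the 2×2 minor on rows k ∈ {0, 1}, columns (i,j) ∈ {(0,0), (0,1)} is det [[9, 6], [-9, -18]] = -108 ≠ 0, so this unfolding has rank ≥ 2; CP rank is at least every unfolding rank, so rank(T) ≥ 2. (Flattening ranks never certify an upper bound on CP rank; for that we must actually write T with 2 rank-1 terms.)
Upper bound — finding two terms. Write S_k = T[:,:,k] for the frontal slices: S₀ = [[9, 6, -36], [3, 1, -15]], S₁ = [[-9, -18, 0], [-3, -9, -9]], S₂ = [[6, 3, -27], [2, 0, -12]].
If T = a₁ ⊗ b₁ ⊗ c₁ + a₂ ⊗ b₂ ⊗ c₂ then each S_k = c₁[k]·a₁b₁ᵀ + c₂[k]·a₂b₂ᵀ. S₀ and S₁ are linearly independent, so a₁b₁ᵀ and a₂b₂ᵀ must span the same plane of matrices: they are the rank-1 matrices of the form x·S₀ + y·S₁.
The 2×2 minor of x·S₀ + y·S₁ on rows {0,1}, columns {0,1} is −9·x² − 18·xy + 27·y² = (-9)·(x + 3·y)(x − y), vanishing at (x:y) = (3:-1) and (1:1).
M₁ = 3·S₀ − S₁ = [[36, 36, -108], [12, 12, -36]] = 12·[3, 1][1, 1, -3]ᵀ and M₂ = S₀ + S₁ = [[0, -12, -36], [0, -8, -24]] = (-4)·[3, 2][0, 1, 3]ᵀ, so take a₁ = [3, 1], b₁ = [1, 1, -3], a₂ = [3, 2], b₂ = [0, 1, 3].
Each slice is an integer combination of E₁ = a₁b₁ᵀ and E₂ = a₂b₂ᵀ: S₀ = 3·E₁ − E₂, S₁ = −3·E₁ − 3·E₂, S₂ = 2·E₁ − E₂; reading off coefficients, c₁ = [3, -3, 2] and c₂ = [-1, -3, -1].
Hence T = [3, 1] ⊗ [1, 1, -3] ⊗ [3, -3, 2] + [3, 2] ⊗ [0, 1, 3] ⊗ [-1, -3, -1], so rank(T) ≤ 2.
These bounds meet, so rank(T) = 2.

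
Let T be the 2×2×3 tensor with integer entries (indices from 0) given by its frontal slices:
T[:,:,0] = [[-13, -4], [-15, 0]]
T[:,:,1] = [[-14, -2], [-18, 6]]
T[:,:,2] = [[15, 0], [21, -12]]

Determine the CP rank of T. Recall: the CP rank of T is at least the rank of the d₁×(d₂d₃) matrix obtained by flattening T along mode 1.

Lower bound: the mode-3 unfolding of T (rows indexed by k, columns by (i,j) = (0,0), (0,1), (1,0), (1,1)) is [[-13, -4, -15, 0], [-14, -2, -18, 6], [15, 0, 21, -12]].
There the 2×2 minor on rows k ∈ {0, 1}, columns (i,j) ∈ {(0,0), (0,1)} is det [[-13, -4], [-14, -2]] = -30 ≠ 0, so this unfolding has rank ≥ 2; CP rank is at least every unfolding rank, so rank(T) ≥ 2. (Flattening ranks never certify an upper bound on CP rank; for that we must actually write T with 2 rank-1 terms.)
Upper bound — finding two terms. Write S_k = T[:,:,k] for the frontal slices: S₀ = [[-13, -4], [-15, 0]], S₁ = [[-14, -2], [-18, 6]], S₂ = [[15, 0], [21, -12]].
If T = a₁ ⊗ b₁ ⊗ c₁ + a₂ ⊗ b₂ ⊗ c₂ then each S_k = c₁[k]·a₁b₁ᵀ + c₂[k]·a₂b₂ᵀ. S₀ and S₁ are linearly independent, so a₁b₁ᵀ and a₂b₂ᵀ must span the same plane of matrices: they are the rank-1 matrices of the form x·S₀ + y·S₁.
det(x·S₀ + y·S₁) is −60·x² − 180·xy − 120·y² = (-60)·(x + 2·y)(x + y), vanishing at (x:y) = (2:-1) and (1:-1).
M₁ = 2·S₀ − S₁ = [[-12, -6], [-12, -6]] = (-6)·(1, 1)(2, 1)ᵀ and M₂ = S₀ − S₁ = [[1, -2], [3, -6]] = (1, 3)(1, -2)ᵀ, so take a₁ = (1, 1), b₁ = (2, 1), a₂ = (1, 3), b₂ = (1, -2).
Each slice is an integer combination of E₁ = a₁b₁ᵀ and E₂ = a₂b₂ᵀ: S₀ = −6·E₁ − E₂, S₁ = −6·E₁ − 2·E₂, S₂ = 6·E₁ + 3·E₂; reading off coefficients, c₁ = (-6, -6, 6) and c₂ = (-1, -2, 3).
Hence T = (1, 1) ⊗ (2, 1) ⊗ (-6, -6, 6) + (1, 3) ⊗ (1, -2) ⊗ (-1, -2, 3), so rank(T) ≤ 2.
These bounds meet, so rank(T) = 2.
Check entry T[0,1,0] = -4: (1)·(1)·(-6) + (1)·(-2)·(-1) = -4.

2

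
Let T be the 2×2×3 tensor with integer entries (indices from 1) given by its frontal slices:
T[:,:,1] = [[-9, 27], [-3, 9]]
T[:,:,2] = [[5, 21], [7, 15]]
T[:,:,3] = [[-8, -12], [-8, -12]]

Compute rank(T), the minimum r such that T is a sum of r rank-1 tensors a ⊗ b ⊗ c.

Lower bound: the mode-3 unfolding of T (rows indexed by k, columns by (i,j) = (1,1), (1,2), (2,1), (2,2)) is [[-9, 27, -3, 9], [5, 21, 7, 15], [-8, -12, -8, -12]].
There the 2×2 minor on rows k ∈ {1, 2}, columns (i,j) ∈ {(1,1), (1,2)} is det [[-9, 27], [5, 21]] = -324 ≠ 0, so this unfolding has rank ≥ 2; CP rank is at least every unfolding rank, so rank(T) ≥ 2. (Flattening ranks never certify an upper bound on CP rank; for that we must actually write T with 2 rank-1 terms.)
Upper bound — finding two terms. Write S_k = T[:,:,k] for the frontal slices: S₁ = [[-9, 27], [-3, 9]], S₂ = [[5, 21], [7, 15]], S₃ = [[-8, -12], [-8, -12]].
If T = a₁ ⊗ b₁ ⊗ c₁ + a₂ ⊗ b₂ ⊗ c₂ then each S_k = c₁[k]·a₁b₁ᵀ + c₂[k]·a₂b₂ᵀ. S₁ and S₂ are linearly independent, so a₁b₁ᵀ and a₂b₂ᵀ must span the same plane of matrices: they are the rank-1 matrices of the form x·S₁ + y·S₂.
det(x·S₁ + y·S₂) is −216·xy − 72·y² = (-72)·(y)(3·x + y), vanishing at (x:y) = (1:0) and (1:-3).
M₁ = S₁ = [[-9, 27], [-3, 9]] = (-3)·(3, 1)(1, -3)ᵀ and M₂ = S₁ − 3·S₂ = [[-24, -36], [-24, -36]] = (-12)·(1, 1)(2, 3)ᵀ, so take a₁ = (3, 1), b₁ = (1, -3), a₂ = (1, 1), b₂ = (2, 3).
Each slice is an integer combination of E₁ = a₁b₁ᵀ and E₂ = a₂b₂ᵀ: S₁ = −3·E₁, S₂ = −E₁ + 4·E₂, S₃ = −4·E₂; reading off coefficients, c₁ = (-3, -1, 0) and c₂ = (0, 4, -4).
Hence T = (3, 1) ⊗ (1, -3) ⊗ (-3, -1, 0) + (1, 1) ⊗ (2, 3) ⊗ (0, 4, -4), so rank(T) ≤ 2.
These bounds meet, so rank(T) = 2.

2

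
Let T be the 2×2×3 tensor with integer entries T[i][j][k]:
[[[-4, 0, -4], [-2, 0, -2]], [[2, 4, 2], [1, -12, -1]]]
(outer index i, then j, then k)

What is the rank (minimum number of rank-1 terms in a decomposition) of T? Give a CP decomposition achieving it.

rank(T) = 3

Lower bound: the mode-3 unfolding of T (rows indexed by k, columns by (i,j) = (0,0), (0,1), (1,0), (1,1)) is [[-4, -2, 2, 1], [0, 0, 4, -12], [-4, -2, 2, -1]].
There the 3×3 minor on rows k ∈ {0, 1, 2}, columns (i,j) ∈ {(0,0), (1,0), (1,1)} is det [[-4, 2, 1], [0, 4, -12], [-4, 2, -1]] = 32 ≠ 0, so this unfolding has rank ≥ 3; CP rank is at least every unfolding rank, so rank(T) ≥ 3. (Unfolding ranks only ever bound the CP rank from below — rank(T) can be strictly larger than all of them — so the matching upper bound has to come from an explicit 3-term decomposition.)
Upper bound: T is a sum of 3 rank-1 terms, T = [0, 1] ⊗ [0, 1] ⊗ [0, -4, -2] + [0, 1] ⊗ [1, -2] ⊗ [0, 4, 0] + [2, -1] ⊗ [2, 1] ⊗ [-1, 0, -1] (written with every a and b primitive with positive leading entry and the scale carried by c; CP decompositions are not unique, and this one is verified by expanding entrywise), so rank(T) ≤ 3.
These bounds meet, so rank(T) = 3.
Check entry T[0,0,0] = -4: (0)·(0)·(0) + (0)·(1)·(0) + (2)·(2)·(-1) = -4.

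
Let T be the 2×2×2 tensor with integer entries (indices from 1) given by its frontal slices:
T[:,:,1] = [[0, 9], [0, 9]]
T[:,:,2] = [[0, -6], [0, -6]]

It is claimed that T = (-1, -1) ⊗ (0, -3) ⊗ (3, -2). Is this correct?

Reconstruct entrywise from the claimed factors. For example, T[2,2,1] = 9 and Σₗ aₗ[2]bₗ[2]cₗ[1] = (-1)·(-3)·(3) = 9; checking all 8 entries, every one matches. The claim holds.

Yes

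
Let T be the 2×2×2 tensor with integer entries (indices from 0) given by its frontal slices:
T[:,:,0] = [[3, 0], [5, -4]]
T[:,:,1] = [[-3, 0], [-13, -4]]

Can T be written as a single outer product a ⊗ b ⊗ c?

No

The mode-2 unfolding of T (rows indexed by j, columns by (i,k) = (0,0), (0,1), (1,0), (1,1)) is [[3, -3, 5, -13], [0, 0, -4, -4]].
There the 2×2 minor on rows j ∈ {0, 1}, columns (i,k) ∈ {(0,0), (1,0)} is det [[3, 5], [0, -4]] = -12 ≠ 0, so this unfolding has rank ≥ 2; CP rank is at least every unfolding rank, so rank(T) ≥ 2.
In particular rank(T) ≥ 2 > 1, so T is not rank-1.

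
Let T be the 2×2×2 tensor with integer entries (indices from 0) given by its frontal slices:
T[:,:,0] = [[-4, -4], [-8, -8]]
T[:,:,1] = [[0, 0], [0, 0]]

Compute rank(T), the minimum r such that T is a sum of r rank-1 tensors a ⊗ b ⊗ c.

Lower bound: T ≠ 0 (e.g. T[0,0,0] = -4), so rank(T) ≥ 1.
Upper bound: if T = a ⊗ b ⊗ c then every fibre of T is a multiple of the corresponding factor, so read the factors off the fibres through the nonzero entry T[0,0,0] = -4.
The mode-1 fibre T[:,0,0] = [-4, -8] gives a = [1, 2] (primitive direction); the mode-2 fibre T[0,:,0] = [-4, -4] gives b = [1, 1]; then c[k] = T[0,0,k] / (a[0]·b[0]) = [-4, 0] / 1 = [-4, 0].
Expanding [1, 2] ⊗ [1, 1] ⊗ [-4, 0] reproduces all 8 entries of T, so T = [1, 2] ⊗ [1, 1] ⊗ [-4, 0] and rank(T) ≤ 1.
These bounds meet, so rank(T) = 1.

1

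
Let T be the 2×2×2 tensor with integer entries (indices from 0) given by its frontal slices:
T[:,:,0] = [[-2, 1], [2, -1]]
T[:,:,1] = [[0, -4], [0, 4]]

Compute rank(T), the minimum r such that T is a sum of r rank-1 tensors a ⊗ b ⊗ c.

Lower bound: the mode-3 unfolding of T (rows indexed by k, columns by (i,j) = (0,0), (0,1), (1,0), (1,1)) is [[-2, 1, 2, -1], [0, -4, 0, 4]].
There the 2×2 minor on rows k ∈ {0, 1}, columns (i,j) ∈ {(0,0), (0,1)} is det [[-2, 1], [0, -4]] = 8 ≠ 0, so this unfolding has rank ≥ 2; CP rank is at least every unfolding rank, so rank(T) ≥ 2. (This is only a lower bound: in general the CP rank may exceed every unfolding rank, so we still need to exhibit 2 rank-1 terms summing to T.)
Upper bound — finding two terms. Every mode-1 slice of T is a multiple of one matrix: T[i,:,:] = a[i]·M with a = [1, -1] and M = [[-2, 0], [1, -4]] (rows indexed by j, columns by k). So it suffices to write M as a sum of two rank-1 matrices.
Splitting M by its rows (j = 0, 1), M = [1, 0][-2, 0]ᵀ + [0, 1][1, -4]ᵀ.
Hence T = [1, -1] ⊗ [1, 0] ⊗ [-2, 0] + [1, -1] ⊗ [0, 1] ⊗ [1, -4], so rank(T) ≤ 2.
These bounds meet, so rank(T) = 2.

2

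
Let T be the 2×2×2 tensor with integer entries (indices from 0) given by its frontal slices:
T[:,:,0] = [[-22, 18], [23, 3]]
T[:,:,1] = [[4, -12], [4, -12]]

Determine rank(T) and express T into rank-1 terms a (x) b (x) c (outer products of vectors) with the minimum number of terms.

Lower bound: in the mode-3 unfolding of T (rows indexed by k, columns by (i,j)) the 2×2 minor on rows k ∈ {0, 1}, columns (i,j) ∈ {(0,0), (0,1)} is det [[-22, 18], [4, -12]] = 192 ≠ 0, so that unfolding has rank ≥ 2 and hence rank(T) ≥ 2 (CP rank is at least every unfolding rank, though it can be larger).
Upper bound: with S_k = T[:,:,k], the two rank-1 terms a₁b₁ᵀ, a₂b₂ᵀ are the rank-1 members of the pencil x·S₀ + y·S₁.
det(x·S₀ + y·S₁) is −480·x² + 480·xy = (-480)·(x − y)(x), vanishing at (x:y) = (1:1) and (0:1).
M₁ = S₀ + S₁ = [[-18, 6], [27, -9]] = (-3)·[2, -3][3, -1]ᵀ and M₂ = S₁ = [[4, -12], [4, -12]] = 4·[1, 1][1, -3]ᵀ, so take a₁ = [2, -3], b₁ = [3, -1], a₂ = [1, 1], b₂ = [1, -3].
Each slice is an integer combination of E₁ = a₁b₁ᵀ and E₂ = a₂b₂ᵀ: S₀ = −3·E₁ − 4·E₂, S₁ = 4·E₂; reading off coefficients, c₁ = [-3, 0] and c₂ = [-4, 4].
Hence T = [2, -3] (x) [3, -1] (x) [-3, 0] + [1, 1] (x) [1, -3] (x) [-4, 4], so rank(T) ≤ 2.
These bounds meet, so rank(T) = 2.

rank(T) = 2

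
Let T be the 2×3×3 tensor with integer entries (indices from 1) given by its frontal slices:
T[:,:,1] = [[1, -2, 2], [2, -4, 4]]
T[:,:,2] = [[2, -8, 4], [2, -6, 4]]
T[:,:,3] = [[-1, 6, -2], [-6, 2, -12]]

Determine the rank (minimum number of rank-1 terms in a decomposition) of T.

3

Lower bound: the mode-3 unfolding of T (rows indexed by k, columns by (i,j) = (1,1), (1,2), (1,3), (2,1), (2,2), (2,3)) is [[1, -2, 2, 2, -4, 4], [2, -8, 4, 2, -6, 4], [-1, 6, -2, -6, 2, -12]].
There the 3×3 minor on rows k ∈ {1, 2, 3}, columns (i,j) ∈ {(1,1), (1,2), (2,1)} is det [[1, -2, 2], [2, -8, 2], [-1, 6, -6]] = 24 ≠ 0, so this unfolding has rank ≥ 3; CP rank is at least every unfolding rank, so rank(T) ≥ 3. (Unfolding ranks only ever bound the CP rank from below — rank(T) can be strictly larger than all of them — so the matching upper bound has to come from an explicit 3-term decomposition.)
Upper bound: T is a sum of 3 rank-1 terms, T = [0, 1] ∘ [1, 0, 2] ∘ [0, -2, -4] + [1, 2] ∘ [1, -2, 2] ∘ [1, 2, -1] + [2, -1] ∘ [0, 1, 0] ∘ [0, -2, 2] (written with every a and b primitive with positive leading entry and the scale carried by c; CP decompositions are not unique, and this one is verified by expanding entrywise), so rank(T) ≤ 3.
These bounds meet, so rank(T) = 3.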